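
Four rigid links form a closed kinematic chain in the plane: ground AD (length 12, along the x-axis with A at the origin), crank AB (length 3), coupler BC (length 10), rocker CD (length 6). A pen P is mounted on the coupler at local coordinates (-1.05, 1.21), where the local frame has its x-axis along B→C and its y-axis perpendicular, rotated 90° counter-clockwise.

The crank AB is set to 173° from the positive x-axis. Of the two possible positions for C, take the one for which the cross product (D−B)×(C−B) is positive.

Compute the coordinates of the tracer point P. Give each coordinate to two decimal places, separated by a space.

A=(0,0), D=(12.00,0)
B = A + 3.00·(cos173°, sin173°) = (-2.9776, 0.3656)
|BD| = 14.9821
circle(B,10.00) ∩ circle(D,6.00): a=9.6269, h=2.7060
  candidates: C₊=(6.7125,2.8358) cross=40.541; C₋=(6.5804,-2.5745) cross=-40.541
  mode + wants cross > 0 → take C=(6.7125,2.8358) (cross=40.541)
ex = (C−B)/|BC| = (0.9690,0.2470); ey = (-0.2470,0.9690)
P = B + -1.05·ex + 1.21·ey = (-4.2940,1.2787)

-4.29 1.28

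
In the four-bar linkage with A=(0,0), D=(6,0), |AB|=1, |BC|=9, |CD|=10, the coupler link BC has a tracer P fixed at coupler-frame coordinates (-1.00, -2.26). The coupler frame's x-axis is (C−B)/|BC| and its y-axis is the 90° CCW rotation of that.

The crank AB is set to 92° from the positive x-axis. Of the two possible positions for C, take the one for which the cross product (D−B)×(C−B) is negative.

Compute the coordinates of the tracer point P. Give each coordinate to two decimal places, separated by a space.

-2.30 1.99

A=(0,0), D=(6.00,0)
B = A + 1.00·(cos92°, sin92°) = (-0.0349, 0.9994)
|BD| = 6.1171
circle(B,9.00) ∩ circle(D,10.00): a=1.5055, h=8.8732
  candidates: C₊=(2.9001,9.5074) cross=54.278; C₋=(0.0007,-8.0005) cross=-54.278
  mode - wants cross < 0 → take C=(0.0007,-8.0005) (cross=-54.278)
ex = (C−B)/|BC| = (0.0040,-1.0000); ey = (1.0000,0.0040)
P = B + -1.00·ex + -2.26·ey = (-2.2988,1.9904)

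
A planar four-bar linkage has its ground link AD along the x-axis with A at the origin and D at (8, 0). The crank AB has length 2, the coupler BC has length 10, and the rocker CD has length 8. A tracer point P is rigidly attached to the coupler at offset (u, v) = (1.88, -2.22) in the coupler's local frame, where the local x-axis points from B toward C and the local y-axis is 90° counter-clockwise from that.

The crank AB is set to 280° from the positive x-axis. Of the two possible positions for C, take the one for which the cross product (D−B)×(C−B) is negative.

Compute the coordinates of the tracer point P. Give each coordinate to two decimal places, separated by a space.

A=(0,0), D=(8.00,0)
B = A + 2.00·(cos280°, sin280°) = (0.3473, -1.9696)
|BD| = 7.9021
circle(B,10.00) ∩ circle(D,8.00): a=6.2289, h=7.8231
  candidates: C₊=(4.4297,7.1591) cross=61.819; C₋=(8.3295,-7.9932) cross=-61.819
  mode - wants cross < 0 → take C=(8.3295,-7.9932) (cross=-61.819)
ex = (C−B)/|BC| = (0.7982,-0.6024); ey = (0.6024,0.7982)
P = B + 1.88·ex + -2.22·ey = (0.5107,-4.8741)

0.51 -4.87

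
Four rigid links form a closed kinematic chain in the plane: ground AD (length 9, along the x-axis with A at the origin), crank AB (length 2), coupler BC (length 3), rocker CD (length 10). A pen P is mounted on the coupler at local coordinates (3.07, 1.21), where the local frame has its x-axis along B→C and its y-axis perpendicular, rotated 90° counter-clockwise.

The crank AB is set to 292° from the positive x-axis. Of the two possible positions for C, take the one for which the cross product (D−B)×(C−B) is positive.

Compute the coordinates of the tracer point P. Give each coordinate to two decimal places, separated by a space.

-2.01 -0.05

A=(0,0), D=(9.00,0)
B = A + 2.00·(cos292°, sin292°) = (0.7492, -1.8544)
|BD| = 8.4566
circle(B,3.00) ∩ circle(D,10.00): a=-1.1521, h=2.7700
  candidates: C₊=(-0.9823,0.5955) cross=23.424; C₋=(0.2325,-4.8095) cross=-23.424
  mode + wants cross > 0 → take C=(-0.9823,0.5955) (cross=23.424)
ex = (C−B)/|BC| = (-0.5772,0.8166); ey = (-0.8166,-0.5772)
P = B + 3.07·ex + 1.21·ey = (-2.0108,-0.0457)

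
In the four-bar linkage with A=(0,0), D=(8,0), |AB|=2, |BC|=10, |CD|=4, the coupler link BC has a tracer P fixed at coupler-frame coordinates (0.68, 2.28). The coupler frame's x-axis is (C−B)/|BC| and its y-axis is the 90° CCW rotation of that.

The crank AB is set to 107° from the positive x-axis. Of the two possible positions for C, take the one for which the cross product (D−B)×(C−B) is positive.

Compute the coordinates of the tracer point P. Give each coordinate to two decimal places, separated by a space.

-0.35 4.28

A=(0,0), D=(8.00,0)
B = A + 2.00·(cos107°, sin107°) = (-0.5847, 1.9126)
|BD| = 8.7952
circle(B,10.00) ∩ circle(D,4.00): a=9.1729, h=3.9821
  candidates: C₊=(9.2346,3.8047) cross=35.024; C₋=(7.5027,-3.9690) cross=-35.024
  mode + wants cross > 0 → take C=(9.2346,3.8047) (cross=35.024)
ex = (C−B)/|BC| = (0.9819,0.1892); ey = (-0.1892,0.9819)
P = B + 0.68·ex + 2.28·ey = (-0.3484,4.2801)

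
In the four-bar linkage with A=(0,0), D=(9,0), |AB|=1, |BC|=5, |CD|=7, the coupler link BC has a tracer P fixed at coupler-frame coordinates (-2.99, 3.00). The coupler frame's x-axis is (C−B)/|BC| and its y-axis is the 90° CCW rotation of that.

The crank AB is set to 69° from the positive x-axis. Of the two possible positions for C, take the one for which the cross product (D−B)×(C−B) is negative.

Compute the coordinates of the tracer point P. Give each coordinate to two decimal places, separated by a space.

1.45 5.03

A=(0,0), D=(9.00,0)
B = A + 1.00·(cos69°, sin69°) = (0.3584, 0.9336)
|BD| = 8.6919
circle(B,5.00) ∩ circle(D,7.00): a=2.9654, h=4.0257
  candidates: C₊=(3.7390,4.6175) cross=34.991; C₋=(2.8742,-3.3874) cross=-34.991
  mode - wants cross < 0 → take C=(2.8742,-3.3874) (cross=-34.991)
ex = (C−B)/|BC| = (0.5032,-0.8642); ey = (0.8642,0.5032)
P = B + -2.99·ex + 3.00·ey = (1.4465,5.0270)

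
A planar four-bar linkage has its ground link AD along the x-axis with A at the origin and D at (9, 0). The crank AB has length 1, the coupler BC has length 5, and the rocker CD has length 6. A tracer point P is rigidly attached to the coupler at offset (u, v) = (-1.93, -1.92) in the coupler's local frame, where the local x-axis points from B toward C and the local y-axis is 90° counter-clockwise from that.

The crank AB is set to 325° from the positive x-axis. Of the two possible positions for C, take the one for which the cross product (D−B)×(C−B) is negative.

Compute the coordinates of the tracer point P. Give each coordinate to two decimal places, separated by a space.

A=(0,0), D=(9.00,0)
B = A + 1.00·(cos325°, sin325°) = (0.8192, -0.5736)
|BD| = 8.2009
circle(B,5.00) ∩ circle(D,6.00): a=3.4298, h=3.6382
  candidates: C₊=(3.9861,3.2956) cross=29.837; C₋=(4.4950,-3.9630) cross=-29.837
  mode - wants cross < 0 → take C=(4.4950,-3.9630) (cross=-29.837)
ex = (C−B)/|BC| = (0.7352,-0.6779); ey = (0.6779,0.7352)
P = B + -1.93·ex + -1.92·ey = (-1.9013,-0.6768)

-1.90 -0.68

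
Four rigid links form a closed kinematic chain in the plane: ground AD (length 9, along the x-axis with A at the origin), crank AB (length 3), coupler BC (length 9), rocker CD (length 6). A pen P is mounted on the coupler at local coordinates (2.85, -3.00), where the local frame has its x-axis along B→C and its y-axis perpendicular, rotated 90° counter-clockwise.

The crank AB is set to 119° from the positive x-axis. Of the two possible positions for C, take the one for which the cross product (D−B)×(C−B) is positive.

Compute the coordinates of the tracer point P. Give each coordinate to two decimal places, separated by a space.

A=(0,0), D=(9.00,0)
B = A + 3.00·(cos119°, sin119°) = (-1.4544, 2.6239)
|BD| = 10.7787
circle(B,9.00) ∩ circle(D,6.00): a=7.4768, h=5.0098
  candidates: C₊=(7.0170,5.6628) cross=53.998; C₋=(4.5779,-4.0553) cross=-53.998
  mode + wants cross > 0 → take C=(7.0170,5.6628) (cross=53.998)
ex = (C−B)/|BC| = (0.9413,0.3377); ey = (-0.3377,0.9413)
P = B + 2.85·ex + -3.00·ey = (2.2412,0.7624)

2.24 0.76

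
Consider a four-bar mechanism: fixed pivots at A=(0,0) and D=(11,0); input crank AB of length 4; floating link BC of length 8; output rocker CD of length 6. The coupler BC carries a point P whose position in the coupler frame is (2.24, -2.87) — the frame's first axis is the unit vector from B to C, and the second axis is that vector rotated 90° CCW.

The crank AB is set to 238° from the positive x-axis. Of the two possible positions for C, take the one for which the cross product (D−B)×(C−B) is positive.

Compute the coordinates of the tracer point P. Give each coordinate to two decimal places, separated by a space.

A=(0,0), D=(11.00,0)
B = A + 4.00·(cos238°, sin238°) = (-2.1197, -3.3922)
|BD| = 13.5511
circle(B,8.00) ∩ circle(D,6.00): a=7.8087, h=1.7391
  candidates: C₊=(5.0051,0.2462) cross=23.567; C₋=(5.8757,-3.1212) cross=-23.567
  mode + wants cross > 0 → take C=(5.0051,0.2462) (cross=23.567)
ex = (C−B)/|BC| = (0.8906,0.4548); ey = (-0.4548,0.8906)
P = B + 2.24·ex + -2.87·ey = (1.1805,-4.9294)

1.18 -4.93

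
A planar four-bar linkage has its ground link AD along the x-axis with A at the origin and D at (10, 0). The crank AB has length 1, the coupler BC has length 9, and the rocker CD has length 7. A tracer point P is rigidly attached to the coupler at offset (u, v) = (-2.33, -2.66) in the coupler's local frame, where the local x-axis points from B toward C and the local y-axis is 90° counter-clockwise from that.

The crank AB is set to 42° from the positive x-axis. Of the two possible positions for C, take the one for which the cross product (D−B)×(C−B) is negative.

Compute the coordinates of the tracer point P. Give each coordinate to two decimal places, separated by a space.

A=(0,0), D=(10.00,0)
B = A + 1.00·(cos42°, sin42°) = (0.7431, 0.6691)
|BD| = 9.2810
circle(B,9.00) ∩ circle(D,7.00): a=6.3645, h=6.3635
  candidates: C₊=(7.5498,6.5572) cross=59.059; C₋=(6.6323,-6.1366) cross=-59.059
  mode - wants cross < 0 → take C=(6.6323,-6.1366) (cross=-59.059)
ex = (C−B)/|BC| = (0.6543,-0.7562); ey = (0.7562,0.6543)
P = B + -2.33·ex + -2.66·ey = (-2.7930,0.6905)

-2.79 0.69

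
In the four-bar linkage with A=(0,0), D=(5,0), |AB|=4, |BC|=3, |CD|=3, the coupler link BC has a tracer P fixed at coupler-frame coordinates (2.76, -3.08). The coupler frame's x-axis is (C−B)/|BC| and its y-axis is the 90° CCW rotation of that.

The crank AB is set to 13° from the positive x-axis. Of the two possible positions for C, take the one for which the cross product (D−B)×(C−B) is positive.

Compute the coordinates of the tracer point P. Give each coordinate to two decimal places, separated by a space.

7.96 0.11

A=(0,0), D=(5.00,0)
B = A + 4.00·(cos13°, sin13°) = (3.8975, 0.8998)
|BD| = 1.4231
circle(B,3.00) ∩ circle(D,3.00): a=0.7115, h=2.9144
  candidates: C₊=(6.2915,2.7078) cross=4.147; C₋=(2.6060,-1.8080) cross=-4.147
  mode + wants cross > 0 → take C=(6.2915,2.7078) (cross=4.147)
ex = (C−B)/|BC| = (0.7980,0.6027); ey = (-0.6027,0.7980)
P = B + 2.76·ex + -3.08·ey = (7.9561,0.1053)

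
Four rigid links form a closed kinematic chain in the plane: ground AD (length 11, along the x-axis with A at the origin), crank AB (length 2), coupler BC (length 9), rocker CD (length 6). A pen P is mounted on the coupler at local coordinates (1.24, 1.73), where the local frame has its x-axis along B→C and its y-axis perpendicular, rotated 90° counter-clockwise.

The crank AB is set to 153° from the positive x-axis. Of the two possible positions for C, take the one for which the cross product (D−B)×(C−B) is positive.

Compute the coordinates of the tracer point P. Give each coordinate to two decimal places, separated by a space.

-1.24 2.97

A=(0,0), D=(11.00,0)
B = A + 2.00·(cos153°, sin153°) = (-1.7820, 0.9080)
|BD| = 12.8142
circle(B,9.00) ∩ circle(D,6.00): a=8.1630, h=3.7902
  candidates: C₊=(6.6290,4.1103) cross=48.569; C₋=(6.0919,-3.4511) cross=-48.569
  mode + wants cross > 0 → take C=(6.6290,4.1103) (cross=48.569)
ex = (C−B)/|BC| = (0.9346,0.3558); ey = (-0.3558,0.9346)
P = B + 1.24·ex + 1.73·ey = (-1.2387,2.9660)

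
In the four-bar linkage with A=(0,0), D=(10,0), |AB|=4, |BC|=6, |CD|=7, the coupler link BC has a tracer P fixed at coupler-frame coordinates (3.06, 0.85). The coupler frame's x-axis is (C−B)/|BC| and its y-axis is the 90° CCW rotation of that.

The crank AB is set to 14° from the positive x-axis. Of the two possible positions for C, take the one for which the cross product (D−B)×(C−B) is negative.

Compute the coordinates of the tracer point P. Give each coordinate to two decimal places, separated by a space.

5.30 -1.87

A=(0,0), D=(10.00,0)
B = A + 4.00·(cos14°, sin14°) = (3.8812, 0.9677)
|BD| = 6.1949
circle(B,6.00) ∩ circle(D,7.00): a=2.0482, h=5.6396
  candidates: C₊=(6.7852,6.2181) cross=34.936; C₋=(5.0233,-4.9226) cross=-34.936
  mode - wants cross < 0 → take C=(5.0233,-4.9226) (cross=-34.936)
ex = (C−B)/|BC| = (0.1903,-0.9817); ey = (0.9817,0.1903)
P = B + 3.06·ex + 0.85·ey = (5.2981,-1.8746)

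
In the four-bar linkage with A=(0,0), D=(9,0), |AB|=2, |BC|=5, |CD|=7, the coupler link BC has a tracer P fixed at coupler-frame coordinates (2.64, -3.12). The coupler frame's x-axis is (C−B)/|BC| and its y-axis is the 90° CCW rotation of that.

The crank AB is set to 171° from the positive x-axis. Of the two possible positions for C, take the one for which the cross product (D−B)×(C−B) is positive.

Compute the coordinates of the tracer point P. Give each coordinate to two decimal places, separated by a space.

1.79 -1.28

A=(0,0), D=(9.00,0)
B = A + 2.00·(cos171°, sin171°) = (-1.9754, 0.3129)
|BD| = 10.9798
circle(B,5.00) ∩ circle(D,7.00): a=4.3970, h=2.3804
  candidates: C₊=(2.4877,2.5670) cross=26.136; C₋=(2.3520,-2.1919) cross=-26.136
  mode + wants cross > 0 → take C=(2.4877,2.5670) (cross=26.136)
ex = (C−B)/|BC| = (0.8926,0.4508); ey = (-0.4508,0.8926)
P = B + 2.64·ex + -3.12·ey = (1.7877,-1.2819)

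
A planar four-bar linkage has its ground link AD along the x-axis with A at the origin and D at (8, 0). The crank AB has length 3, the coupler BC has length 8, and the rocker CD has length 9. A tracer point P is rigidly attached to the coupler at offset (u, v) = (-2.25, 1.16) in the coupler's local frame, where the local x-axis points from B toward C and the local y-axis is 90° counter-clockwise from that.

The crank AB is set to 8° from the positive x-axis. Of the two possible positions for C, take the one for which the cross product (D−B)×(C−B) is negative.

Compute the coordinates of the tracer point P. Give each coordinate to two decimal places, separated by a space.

A=(0,0), D=(8.00,0)
B = A + 3.00·(cos8°, sin8°) = (2.9708, 0.4175)
|BD| = 5.0465
circle(B,8.00) ∩ circle(D,9.00): a=0.8389, h=7.9559
  candidates: C₊=(4.4651,8.2767) cross=40.149; C₋=(3.1486,-7.5805) cross=-40.149
  mode - wants cross < 0 → take C=(3.1486,-7.5805) (cross=-40.149)
ex = (C−B)/|BC| = (0.0222,-0.9998); ey = (0.9998,0.0222)
P = B + -2.25·ex + 1.16·ey = (4.0805,2.6927)

4.08 2.69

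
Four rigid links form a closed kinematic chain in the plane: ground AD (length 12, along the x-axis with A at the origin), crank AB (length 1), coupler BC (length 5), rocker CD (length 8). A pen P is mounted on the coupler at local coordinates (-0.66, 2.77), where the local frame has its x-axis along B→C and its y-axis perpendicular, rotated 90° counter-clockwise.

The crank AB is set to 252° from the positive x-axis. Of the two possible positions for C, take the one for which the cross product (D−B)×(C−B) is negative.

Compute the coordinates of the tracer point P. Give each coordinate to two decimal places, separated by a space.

A=(0,0), D=(12.00,0)
B = A + 1.00·(cos252°, sin252°) = (-0.3090, -0.9511)
|BD| = 12.3457
circle(B,5.00) ∩ circle(D,8.00): a=4.5934, h=1.9751
  candidates: C₊=(4.1185,1.3720) cross=24.384; C₋=(4.4228,-2.5665) cross=-24.384
  mode - wants cross < 0 → take C=(4.4228,-2.5665) (cross=-24.384)
ex = (C−B)/|BC| = (0.9464,-0.3231); ey = (0.3231,0.9464)
P = B + -0.66·ex + 2.77·ey = (-0.0387,1.8836)

-0.04 1.88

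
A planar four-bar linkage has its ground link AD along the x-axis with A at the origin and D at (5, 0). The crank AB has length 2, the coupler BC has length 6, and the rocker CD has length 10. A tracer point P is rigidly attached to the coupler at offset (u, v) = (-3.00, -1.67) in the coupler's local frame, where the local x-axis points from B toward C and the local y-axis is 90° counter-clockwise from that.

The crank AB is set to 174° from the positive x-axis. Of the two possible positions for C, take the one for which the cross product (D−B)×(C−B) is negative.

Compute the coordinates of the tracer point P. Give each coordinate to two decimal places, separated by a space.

A=(0,0), D=(5.00,0)
B = A + 2.00·(cos174°, sin174°) = (-1.9890, 0.2091)
|BD| = 6.9922
circle(B,6.00) ∩ circle(D,10.00): a=-1.0805, h=5.9019
  candidates: C₊=(-2.8926,6.1406) cross=41.267; C₋=(-3.2455,-5.6579) cross=-41.267
  mode - wants cross < 0 → take C=(-3.2455,-5.6579) (cross=-41.267)
ex = (C−B)/|BC| = (-0.2094,-0.9778); ey = (0.9778,-0.2094)
P = B + -3.00·ex + -1.67·ey = (-2.9938,3.4923)

-2.99 3.49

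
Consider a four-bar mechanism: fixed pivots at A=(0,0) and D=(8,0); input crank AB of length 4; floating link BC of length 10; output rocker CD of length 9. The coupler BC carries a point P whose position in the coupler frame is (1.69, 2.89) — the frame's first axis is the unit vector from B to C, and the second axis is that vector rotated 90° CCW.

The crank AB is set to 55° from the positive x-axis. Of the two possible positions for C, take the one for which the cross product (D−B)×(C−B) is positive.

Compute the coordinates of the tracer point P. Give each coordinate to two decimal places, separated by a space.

A=(0,0), D=(8.00,0)
B = A + 4.00·(cos55°, sin55°) = (2.2943, 3.2766)
|BD| = 6.5796
circle(B,10.00) ∩ circle(D,9.00): a=4.7337, h=8.8087
  candidates: C₊=(10.7859,8.5580) cross=57.957; C₋=(2.0126,-6.7194) cross=-57.957
  mode + wants cross > 0 → take C=(10.7859,8.5580) (cross=57.957)
ex = (C−B)/|BC| = (0.8492,0.5281); ey = (-0.5281,0.8492)
P = B + 1.69·ex + 2.89·ey = (2.2031,6.6232)

2.20 6.62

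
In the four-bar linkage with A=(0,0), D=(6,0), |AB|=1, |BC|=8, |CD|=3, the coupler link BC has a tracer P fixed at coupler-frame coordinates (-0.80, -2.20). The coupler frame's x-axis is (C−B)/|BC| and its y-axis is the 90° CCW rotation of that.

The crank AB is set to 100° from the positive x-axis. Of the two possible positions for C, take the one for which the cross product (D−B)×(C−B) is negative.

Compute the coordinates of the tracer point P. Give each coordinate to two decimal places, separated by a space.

-1.94 -0.55

A=(0,0), D=(6.00,0)
B = A + 1.00·(cos100°, sin100°) = (-0.1736, 0.9848)
|BD| = 6.2517
circle(B,8.00) ∩ circle(D,3.00): a=7.5247, h=2.7165
  candidates: C₊=(7.6850,2.4821) cross=16.983; C₋=(6.8291,-2.8831) cross=-16.983
  mode - wants cross < 0 → take C=(6.8291,-2.8831) (cross=-16.983)
ex = (C−B)/|BC| = (0.8753,-0.4835); ey = (0.4835,0.8753)
P = B + -0.80·ex + -2.20·ey = (-1.9376,-0.5542)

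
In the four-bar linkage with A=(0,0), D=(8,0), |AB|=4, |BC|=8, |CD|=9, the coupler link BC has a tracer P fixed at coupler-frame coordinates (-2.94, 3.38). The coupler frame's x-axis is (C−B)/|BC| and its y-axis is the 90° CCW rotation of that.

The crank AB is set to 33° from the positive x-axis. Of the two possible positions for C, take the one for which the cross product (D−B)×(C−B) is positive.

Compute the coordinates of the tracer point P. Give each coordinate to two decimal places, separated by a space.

A=(0,0), D=(8.00,0)
B = A + 4.00·(cos33°, sin33°) = (3.3547, 2.1786)
|BD| = 5.1308
circle(B,8.00) ∩ circle(D,9.00): a=0.9087, h=7.9482
  candidates: C₊=(7.5523,8.9889) cross=40.781; C₋=(0.8026,-5.4035) cross=-40.781
  mode + wants cross > 0 → take C=(7.5523,8.9889) (cross=40.781)
ex = (C−B)/|BC| = (0.5247,0.8513); ey = (-0.8513,0.5247)
P = B + -2.94·ex + 3.38·ey = (-1.0653,1.4493)

-1.07 1.45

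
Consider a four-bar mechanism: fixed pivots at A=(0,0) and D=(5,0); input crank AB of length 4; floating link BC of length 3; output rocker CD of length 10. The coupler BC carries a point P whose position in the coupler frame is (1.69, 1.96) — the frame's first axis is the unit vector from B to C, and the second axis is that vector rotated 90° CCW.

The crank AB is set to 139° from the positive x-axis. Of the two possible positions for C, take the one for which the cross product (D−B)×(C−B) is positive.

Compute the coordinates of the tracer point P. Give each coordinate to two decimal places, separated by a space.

A=(0,0), D=(5.00,0)
B = A + 4.00·(cos139°, sin139°) = (-3.0188, 2.6242)
|BD| = 8.4373
circle(B,3.00) ∩ circle(D,10.00): a=-1.1740, h=2.7607
  candidates: C₊=(-3.2760,5.6132) cross=23.293; C₋=(-4.9933,0.3656) cross=-23.293
  mode + wants cross > 0 → take C=(-3.2760,5.6132) (cross=23.293)
ex = (C−B)/|BC| = (-0.0857,0.9963); ey = (-0.9963,-0.0857)
P = B + 1.69·ex + 1.96·ey = (-5.1165,4.1400)

-5.12 4.14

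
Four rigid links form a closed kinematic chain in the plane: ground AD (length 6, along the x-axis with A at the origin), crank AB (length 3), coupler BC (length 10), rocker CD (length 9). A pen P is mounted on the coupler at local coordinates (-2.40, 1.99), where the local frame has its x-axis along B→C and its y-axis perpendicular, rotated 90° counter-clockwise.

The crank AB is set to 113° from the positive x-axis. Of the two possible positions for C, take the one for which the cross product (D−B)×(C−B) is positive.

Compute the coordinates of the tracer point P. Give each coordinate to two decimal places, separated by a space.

A=(0,0), D=(6.00,0)
B = A + 3.00·(cos113°, sin113°) = (-1.1722, 2.7615)
|BD| = 7.6855
circle(B,10.00) ∩ circle(D,9.00): a=5.0788, h=8.6143
  candidates: C₊=(6.6627,8.9756) cross=66.205; C₋=(0.4722,-7.1024) cross=-66.205
  mode + wants cross > 0 → take C=(6.6627,8.9756) (cross=66.205)
ex = (C−B)/|BC| = (0.7835,0.6214); ey = (-0.6214,0.7835)
P = B + -2.40·ex + 1.99·ey = (-4.2892,2.8293)

-4.29 2.83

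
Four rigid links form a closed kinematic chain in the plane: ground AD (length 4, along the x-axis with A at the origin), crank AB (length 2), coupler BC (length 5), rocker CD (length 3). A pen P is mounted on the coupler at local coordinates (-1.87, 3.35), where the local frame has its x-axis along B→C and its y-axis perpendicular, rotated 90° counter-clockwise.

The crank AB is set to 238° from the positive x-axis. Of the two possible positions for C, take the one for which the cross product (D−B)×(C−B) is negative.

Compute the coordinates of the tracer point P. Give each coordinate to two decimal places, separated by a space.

-2.00 2.02

A=(0,0), D=(4.00,0)
B = A + 2.00·(cos238°, sin238°) = (-1.0598, -1.6961)
|BD| = 5.3365
circle(B,5.00) ∩ circle(D,3.00): a=4.1674, h=2.7628
  candidates: C₊=(2.0134,2.2479) cross=14.744; C₋=(3.7695,-2.9911) cross=-14.744
  mode - wants cross < 0 → take C=(3.7695,-2.9911) (cross=-14.744)
ex = (C−B)/|BC| = (0.9659,-0.2590); ey = (0.2590,0.9659)
P = B + -1.87·ex + 3.35·ey = (-1.9983,2.0239)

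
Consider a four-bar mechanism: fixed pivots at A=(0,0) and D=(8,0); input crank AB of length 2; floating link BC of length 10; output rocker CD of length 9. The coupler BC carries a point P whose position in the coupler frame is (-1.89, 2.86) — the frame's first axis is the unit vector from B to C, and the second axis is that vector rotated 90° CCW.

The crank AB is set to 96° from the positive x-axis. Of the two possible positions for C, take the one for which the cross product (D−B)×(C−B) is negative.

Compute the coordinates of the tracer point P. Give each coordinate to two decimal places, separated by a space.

1.89 4.70

A=(0,0), D=(8.00,0)
B = A + 2.00·(cos96°, sin96°) = (-0.2091, 1.9890)
|BD| = 8.4466
circle(B,10.00) ∩ circle(D,9.00): a=5.3480, h=8.4498
  candidates: C₊=(6.9784,8.9418) cross=71.372; C₋=(2.9988,-7.4825) cross=-71.372
  mode - wants cross < 0 → take C=(2.9988,-7.4825) (cross=-71.372)
ex = (C−B)/|BC| = (0.3208,-0.9472); ey = (0.9472,0.3208)
P = B + -1.89·ex + 2.86·ey = (1.8935,4.6966)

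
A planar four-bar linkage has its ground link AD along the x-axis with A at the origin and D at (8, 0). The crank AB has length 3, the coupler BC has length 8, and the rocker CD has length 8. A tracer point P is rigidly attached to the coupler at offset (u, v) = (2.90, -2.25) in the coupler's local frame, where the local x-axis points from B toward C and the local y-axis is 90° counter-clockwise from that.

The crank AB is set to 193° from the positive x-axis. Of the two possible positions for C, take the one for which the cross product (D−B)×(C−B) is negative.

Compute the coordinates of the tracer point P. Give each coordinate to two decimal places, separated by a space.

-2.36 -4.30

A=(0,0), D=(8.00,0)
B = A + 3.00·(cos193°, sin193°) = (-2.9231, -0.6749)
|BD| = 10.9439
circle(B,8.00) ∩ circle(D,8.00): a=5.4720, h=5.8359
  candidates: C₊=(2.1786,5.4874) cross=63.868; C₋=(2.8983,-6.1622) cross=-63.868
  mode - wants cross < 0 → take C=(2.8983,-6.1622) (cross=-63.868)
ex = (C−B)/|BC| = (0.7277,-0.6859); ey = (0.6859,0.7277)
P = B + 2.90·ex + -2.25·ey = (-2.3562,-4.3013)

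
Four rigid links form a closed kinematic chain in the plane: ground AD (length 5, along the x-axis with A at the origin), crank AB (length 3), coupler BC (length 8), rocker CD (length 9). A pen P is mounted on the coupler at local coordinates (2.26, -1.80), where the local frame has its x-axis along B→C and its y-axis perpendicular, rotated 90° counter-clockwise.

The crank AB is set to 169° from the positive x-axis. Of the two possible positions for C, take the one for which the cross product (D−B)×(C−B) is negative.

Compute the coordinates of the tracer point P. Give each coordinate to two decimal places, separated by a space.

-3.99 -2.12

A=(0,0), D=(5.00,0)
B = A + 3.00·(cos169°, sin169°) = (-2.9449, 0.5724)
|BD| = 7.9655
circle(B,8.00) ∩ circle(D,9.00): a=2.9156, h=7.4498
  candidates: C₊=(0.4986,7.7934) cross=59.341; C₋=(-0.5722,-7.0676) cross=-59.341
  mode - wants cross < 0 → take C=(-0.5722,-7.0676) (cross=-59.341)
ex = (C−B)/|BC| = (0.2966,-0.9550); ey = (0.9550,0.2966)
P = B + 2.26·ex + -1.80·ey = (-3.9936,-2.1197)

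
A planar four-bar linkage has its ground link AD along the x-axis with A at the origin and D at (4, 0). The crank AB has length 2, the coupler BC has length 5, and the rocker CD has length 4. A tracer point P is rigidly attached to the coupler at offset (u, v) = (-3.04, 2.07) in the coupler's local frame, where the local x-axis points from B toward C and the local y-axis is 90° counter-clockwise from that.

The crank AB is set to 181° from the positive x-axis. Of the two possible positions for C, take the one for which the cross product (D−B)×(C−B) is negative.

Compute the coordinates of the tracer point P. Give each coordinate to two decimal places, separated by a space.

A=(0,0), D=(4.00,0)
B = A + 2.00·(cos181°, sin181°) = (-1.9997, -0.0349)
|BD| = 5.9998
circle(B,5.00) ∩ circle(D,4.00): a=3.7499, h=3.3073
  candidates: C₊=(1.7309,3.2941) cross=19.843; C₋=(1.7694,-3.3203) cross=-19.843
  mode - wants cross < 0 → take C=(1.7694,-3.3203) (cross=-19.843)
ex = (C−B)/|BC| = (0.7538,-0.6571); ey = (0.6571,0.7538)
P = B + -3.04·ex + 2.07·ey = (-2.9312,3.5230)

-2.93 3.52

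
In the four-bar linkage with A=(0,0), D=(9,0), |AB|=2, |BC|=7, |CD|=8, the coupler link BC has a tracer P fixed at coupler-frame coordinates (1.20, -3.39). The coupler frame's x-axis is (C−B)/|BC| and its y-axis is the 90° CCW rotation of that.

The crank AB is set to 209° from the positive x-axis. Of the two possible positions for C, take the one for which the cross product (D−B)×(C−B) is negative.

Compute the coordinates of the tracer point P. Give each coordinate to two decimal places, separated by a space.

-3.16 -4.28

A=(0,0), D=(9.00,0)
B = A + 2.00·(cos209°, sin209°) = (-1.7492, -0.9696)
|BD| = 10.7929
circle(B,7.00) ∩ circle(D,8.00): a=4.7015, h=5.1861
  candidates: C₊=(2.4674,4.6179) cross=55.973; C₋=(3.3992,-5.7124) cross=-55.973
  mode - wants cross < 0 → take C=(3.3992,-5.7124) (cross=-55.973)
ex = (C−B)/|BC| = (0.7355,-0.6775); ey = (0.6775,0.7355)
P = B + 1.20·ex + -3.39·ey = (-3.1635,-4.2760)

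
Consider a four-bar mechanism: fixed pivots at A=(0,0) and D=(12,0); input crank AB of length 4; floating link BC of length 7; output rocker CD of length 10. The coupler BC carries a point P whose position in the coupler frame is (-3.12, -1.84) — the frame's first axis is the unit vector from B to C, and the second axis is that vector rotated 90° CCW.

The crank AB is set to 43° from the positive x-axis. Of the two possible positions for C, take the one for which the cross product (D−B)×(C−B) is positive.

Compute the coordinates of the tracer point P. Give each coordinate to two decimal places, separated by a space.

2.72 -0.89

A=(0,0), D=(12.00,0)
B = A + 4.00·(cos43°, sin43°) = (2.9254, 2.7280)
|BD| = 9.4758
circle(B,7.00) ∩ circle(D,10.00): a=2.0468, h=6.6941
  candidates: C₊=(6.8127,8.5494) cross=63.431; C₋=(2.9584,-4.2719) cross=-63.431
  mode + wants cross > 0 → take C=(6.8127,8.5494) (cross=63.431)
ex = (C−B)/|BC| = (0.5553,0.8316); ey = (-0.8316,0.5553)
P = B + -3.12·ex + -1.84·ey = (2.7230,-0.8885)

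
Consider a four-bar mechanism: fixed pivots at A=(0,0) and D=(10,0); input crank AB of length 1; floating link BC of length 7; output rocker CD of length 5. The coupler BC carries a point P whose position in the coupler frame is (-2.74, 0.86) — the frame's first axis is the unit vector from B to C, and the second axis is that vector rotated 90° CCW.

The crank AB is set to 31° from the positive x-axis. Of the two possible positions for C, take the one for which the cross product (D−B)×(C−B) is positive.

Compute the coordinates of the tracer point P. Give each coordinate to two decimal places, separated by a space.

-1.95 -0.09

A=(0,0), D=(10.00,0)
B = A + 1.00·(cos31°, sin31°) = (0.8572, 0.5150)
|BD| = 9.1573
circle(B,7.00) ∩ circle(D,5.00): a=5.8891, h=3.7840
  candidates: C₊=(6.9498,3.9618) cross=34.651; C₋=(6.5241,-3.5942) cross=-34.651
  mode + wants cross > 0 → take C=(6.9498,3.9618) (cross=34.651)
ex = (C−B)/|BC| = (0.8704,0.4924); ey = (-0.4924,0.8704)
P = B + -2.74·ex + 0.86·ey = (-1.9511,-0.0856)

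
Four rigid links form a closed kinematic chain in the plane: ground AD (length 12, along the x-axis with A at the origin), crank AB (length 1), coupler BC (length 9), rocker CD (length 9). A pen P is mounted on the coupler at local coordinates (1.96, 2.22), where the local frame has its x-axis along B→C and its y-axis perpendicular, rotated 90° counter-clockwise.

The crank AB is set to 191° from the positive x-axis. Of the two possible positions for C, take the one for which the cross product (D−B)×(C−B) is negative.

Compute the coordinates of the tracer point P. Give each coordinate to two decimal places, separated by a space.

1.97 0.10

A=(0,0), D=(12.00,0)
B = A + 1.00·(cos191°, sin191°) = (-0.9816, -0.1908)
|BD| = 12.9830
circle(B,9.00) ∩ circle(D,9.00): a=6.4915, h=6.2338
  candidates: C₊=(5.4176,6.1377) cross=80.934; C₋=(5.6008,-6.3285) cross=-80.934
  mode - wants cross < 0 → take C=(5.6008,-6.3285) (cross=-80.934)
ex = (C−B)/|BC| = (0.7314,-0.6820); ey = (0.6820,0.7314)
P = B + 1.96·ex + 2.22·ey = (1.9659,0.0962)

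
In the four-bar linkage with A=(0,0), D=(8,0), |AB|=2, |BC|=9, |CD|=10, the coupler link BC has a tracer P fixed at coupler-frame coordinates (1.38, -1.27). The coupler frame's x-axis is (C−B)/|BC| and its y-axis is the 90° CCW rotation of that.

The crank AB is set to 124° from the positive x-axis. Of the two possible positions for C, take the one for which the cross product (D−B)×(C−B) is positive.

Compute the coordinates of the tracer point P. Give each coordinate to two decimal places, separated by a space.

0.71 2.09

A=(0,0), D=(8.00,0)
B = A + 2.00·(cos124°, sin124°) = (-1.1184, 1.6581)
|BD| = 9.2679
circle(B,9.00) ∩ circle(D,10.00): a=3.6089, h=8.2447
  candidates: C₊=(3.9073,9.1241) cross=76.412; C₋=(0.9573,-7.0993) cross=-76.412
  mode + wants cross > 0 → take C=(3.9073,9.1241) (cross=76.412)
ex = (C−B)/|BC| = (0.5584,0.8296); ey = (-0.8296,0.5584)
P = B + 1.38·ex + -1.27·ey = (0.7058,2.0937)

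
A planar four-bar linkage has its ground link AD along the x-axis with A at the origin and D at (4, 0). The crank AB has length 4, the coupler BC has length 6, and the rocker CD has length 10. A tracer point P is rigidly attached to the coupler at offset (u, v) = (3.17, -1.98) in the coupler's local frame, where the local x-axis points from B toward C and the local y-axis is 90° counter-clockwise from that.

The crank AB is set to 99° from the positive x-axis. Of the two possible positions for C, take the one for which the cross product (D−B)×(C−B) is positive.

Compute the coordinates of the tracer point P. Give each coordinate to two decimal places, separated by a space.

2.27 6.31

A=(0,0), D=(4.00,0)
B = A + 4.00·(cos99°, sin99°) = (-0.6257, 3.9508)
|BD| = 6.0832
circle(B,6.00) ∩ circle(D,10.00): a=-2.2187, h=5.5747
  candidates: C₊=(1.3076,9.6307) cross=33.912; C₋=(-5.9333,1.1527) cross=-33.912
  mode + wants cross > 0 → take C=(1.3076,9.6307) (cross=33.912)
ex = (C−B)/|BC| = (0.3222,0.9467); ey = (-0.9467,0.3222)
P = B + 3.17·ex + -1.98·ey = (2.2701,6.3137)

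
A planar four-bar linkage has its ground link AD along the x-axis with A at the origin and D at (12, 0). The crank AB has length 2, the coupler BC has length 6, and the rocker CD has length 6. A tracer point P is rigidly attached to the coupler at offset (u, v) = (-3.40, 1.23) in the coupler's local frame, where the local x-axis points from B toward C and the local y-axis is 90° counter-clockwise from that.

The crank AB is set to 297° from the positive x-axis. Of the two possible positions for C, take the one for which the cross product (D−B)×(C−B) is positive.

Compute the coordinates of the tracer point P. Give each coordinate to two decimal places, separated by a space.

-2.65 -2.40

A=(0,0), D=(12.00,0)
B = A + 2.00·(cos297°, sin297°) = (0.9080, -1.7820)
|BD| = 11.2343
circle(B,6.00) ∩ circle(D,6.00): a=5.6171, h=2.1090
  candidates: C₊=(6.1195,1.1913) cross=23.693; C₋=(6.7885,-2.9733) cross=-23.693
  mode + wants cross > 0 → take C=(6.1195,1.1913) (cross=23.693)
ex = (C−B)/|BC| = (0.8686,0.4956); ey = (-0.4956,0.8686)
P = B + -3.40·ex + 1.23·ey = (-2.6547,-2.3985)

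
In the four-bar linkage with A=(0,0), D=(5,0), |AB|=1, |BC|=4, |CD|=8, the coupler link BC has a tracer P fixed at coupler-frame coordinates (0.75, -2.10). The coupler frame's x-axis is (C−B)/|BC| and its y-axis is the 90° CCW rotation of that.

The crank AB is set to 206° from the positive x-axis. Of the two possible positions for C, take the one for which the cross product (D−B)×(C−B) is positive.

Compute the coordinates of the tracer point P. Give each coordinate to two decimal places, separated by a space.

A=(0,0), D=(5.00,0)
B = A + 1.00·(cos206°, sin206°) = (-0.8988, -0.4384)
|BD| = 5.9151
circle(B,4.00) ∩ circle(D,8.00): a=-1.0999, h=3.8458
  candidates: C₊=(-2.2807,3.3153) cross=22.748; C₋=(-1.7107,-4.3551) cross=-22.748
  mode + wants cross > 0 → take C=(-2.2807,3.3153) (cross=22.748)
ex = (C−B)/|BC| = (-0.3455,0.9384); ey = (-0.9384,-0.3455)
P = B + 0.75·ex + -2.10·ey = (0.8128,0.9909)

0.81 0.99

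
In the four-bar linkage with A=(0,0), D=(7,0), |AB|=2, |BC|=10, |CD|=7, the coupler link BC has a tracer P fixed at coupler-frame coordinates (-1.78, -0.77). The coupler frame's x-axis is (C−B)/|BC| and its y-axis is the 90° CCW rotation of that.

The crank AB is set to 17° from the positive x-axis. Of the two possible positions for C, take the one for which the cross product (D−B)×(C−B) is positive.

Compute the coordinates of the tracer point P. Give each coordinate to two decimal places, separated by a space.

A=(0,0), D=(7.00,0)
B = A + 2.00·(cos17°, sin17°) = (1.9126, 0.5847)
|BD| = 5.1209
circle(B,10.00) ∩ circle(D,7.00): a=7.5401, h=6.5687
  candidates: C₊=(10.1534,6.2495) cross=33.637; C₋=(8.6533,-6.8020) cross=-33.637
  mode + wants cross > 0 → take C=(10.1534,6.2495) (cross=33.637)
ex = (C−B)/|BC| = (0.8241,0.5665); ey = (-0.5665,0.8241)
P = B + -1.78·ex + -0.77·ey = (0.8819,-1.0581)

0.88 -1.06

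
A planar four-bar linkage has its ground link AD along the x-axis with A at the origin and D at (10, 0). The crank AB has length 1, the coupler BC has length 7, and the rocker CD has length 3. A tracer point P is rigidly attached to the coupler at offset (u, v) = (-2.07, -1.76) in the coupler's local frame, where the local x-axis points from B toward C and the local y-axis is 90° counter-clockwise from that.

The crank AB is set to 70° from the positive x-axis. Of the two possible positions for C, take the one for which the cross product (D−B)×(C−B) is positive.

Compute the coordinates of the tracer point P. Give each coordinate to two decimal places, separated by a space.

-1.62 -0.94

A=(0,0), D=(10.00,0)
B = A + 1.00·(cos70°, sin70°) = (0.3420, 0.9397)
|BD| = 9.7036
circle(B,7.00) ∩ circle(D,3.00): a=6.9129, h=1.1009
  candidates: C₊=(7.3290,1.3660) cross=10.683; C₋=(7.1158,-0.8255) cross=-10.683
  mode + wants cross > 0 → take C=(7.3290,1.3660) (cross=10.683)
ex = (C−B)/|BC| = (0.9981,0.0609); ey = (-0.0609,0.9981)
P = B + -2.07·ex + -1.76·ey = (-1.6170,-0.9431)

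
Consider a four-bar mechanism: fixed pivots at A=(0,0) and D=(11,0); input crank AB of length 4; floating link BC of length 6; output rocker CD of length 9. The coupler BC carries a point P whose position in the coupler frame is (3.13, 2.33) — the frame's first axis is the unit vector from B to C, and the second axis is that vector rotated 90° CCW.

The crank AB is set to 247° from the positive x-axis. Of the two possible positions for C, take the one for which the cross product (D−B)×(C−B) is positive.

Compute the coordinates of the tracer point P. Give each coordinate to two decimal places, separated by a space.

A=(0,0), D=(11.00,0)
B = A + 4.00·(cos247°, sin247°) = (-1.5629, -3.6820)
|BD| = 13.0914
circle(B,6.00) ∩ circle(D,9.00): a=4.8270, h=3.5637
  candidates: C₊=(2.0669,1.0955) cross=46.654; C₋=(4.0715,-5.7443) cross=-46.654
  mode + wants cross > 0 → take C=(2.0669,1.0955) (cross=46.654)
ex = (C−B)/|BC| = (0.6050,0.7962); ey = (-0.7962,0.6050)
P = B + 3.13·ex + 2.33·ey = (-1.5246,0.2198)

-1.52 0.22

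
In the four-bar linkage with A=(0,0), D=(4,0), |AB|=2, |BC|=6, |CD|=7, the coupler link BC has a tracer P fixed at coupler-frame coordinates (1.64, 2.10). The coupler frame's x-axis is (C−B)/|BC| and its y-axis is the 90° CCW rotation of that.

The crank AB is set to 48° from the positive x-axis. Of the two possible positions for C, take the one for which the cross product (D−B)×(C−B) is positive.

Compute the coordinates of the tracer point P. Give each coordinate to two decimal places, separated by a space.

0.06 3.82

A=(0,0), D=(4.00,0)
B = A + 2.00·(cos48°, sin48°) = (1.3383, 1.4863)
|BD| = 3.0486
circle(B,6.00) ∩ circle(D,7.00): a=-0.6078, h=5.9691
  candidates: C₊=(3.7177,6.9943) cross=18.197; C₋=(-2.1026,-3.4290) cross=-18.197
  mode + wants cross > 0 → take C=(3.7177,6.9943) (cross=18.197)
ex = (C−B)/|BC| = (0.3966,0.9180); ey = (-0.9180,0.3966)
P = B + 1.64·ex + 2.10·ey = (0.0608,3.8246)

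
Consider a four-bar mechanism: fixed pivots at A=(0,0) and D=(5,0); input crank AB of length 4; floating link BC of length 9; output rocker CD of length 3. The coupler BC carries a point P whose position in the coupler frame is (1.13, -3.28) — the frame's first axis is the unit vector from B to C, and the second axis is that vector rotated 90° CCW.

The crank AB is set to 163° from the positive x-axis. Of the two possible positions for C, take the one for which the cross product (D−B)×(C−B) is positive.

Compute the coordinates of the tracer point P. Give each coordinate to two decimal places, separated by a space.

-2.05 -1.81

A=(0,0), D=(5.00,0)
B = A + 4.00·(cos163°, sin163°) = (-3.8252, 1.1695)
|BD| = 8.9024
circle(B,9.00) ∩ circle(D,3.00): a=8.4951, h=2.9722
  candidates: C₊=(4.9867,3.0000) cross=26.460; C₋=(4.2058,-2.8930) cross=-26.460
  mode + wants cross > 0 → take C=(4.9867,3.0000) (cross=26.460)
ex = (C−B)/|BC| = (0.9791,0.2034); ey = (-0.2034,0.9791)
P = B + 1.13·ex + -3.28·ey = (-2.0517,-1.8121)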